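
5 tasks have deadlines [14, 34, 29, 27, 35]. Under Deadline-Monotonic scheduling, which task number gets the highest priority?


Sort tasks by relative deadline (ascending):
  Task 1: deadline = 14
  Task 4: deadline = 27
  Task 3: deadline = 29
  Task 2: deadline = 34
  Task 5: deadline = 35
Priority order (highest first): [1, 4, 3, 2, 5]
Highest priority task = 1

1


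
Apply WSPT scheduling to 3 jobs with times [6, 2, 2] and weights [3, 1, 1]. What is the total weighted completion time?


Compute p/w ratios and sort ascending (WSPT): [(6, 3), (2, 1), (2, 1)]
Compute weighted completion times:
  Job (p=6,w=3): C=6, w*C=3*6=18
  Job (p=2,w=1): C=8, w*C=1*8=8
  Job (p=2,w=1): C=10, w*C=1*10=10
Total weighted completion time = 36

36


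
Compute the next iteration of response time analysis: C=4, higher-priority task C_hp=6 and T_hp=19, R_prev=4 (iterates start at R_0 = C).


R_next = C + ceil(R_prev / T_hp) * C_hp
ceil(4 / 19) = ceil(0.2105) = 1
Interference = 1 * 6 = 6
R_next = 4 + 6 = 10

10


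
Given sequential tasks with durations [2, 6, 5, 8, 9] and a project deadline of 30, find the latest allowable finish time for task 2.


LF(activity 2) = deadline - sum of successor durations
Successors: activities 3 through 5 with durations [5, 8, 9]
Sum of successor durations = 22
LF = 30 - 22 = 8

8


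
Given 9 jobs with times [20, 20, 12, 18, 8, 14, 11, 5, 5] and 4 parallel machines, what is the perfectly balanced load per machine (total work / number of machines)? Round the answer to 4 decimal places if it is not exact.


Total processing time = 20 + 20 + 12 + 18 + 8 + 14 + 11 + 5 + 5 = 113
Number of machines = 4
Ideal balanced load = 113 / 4 = 28.25

28.25


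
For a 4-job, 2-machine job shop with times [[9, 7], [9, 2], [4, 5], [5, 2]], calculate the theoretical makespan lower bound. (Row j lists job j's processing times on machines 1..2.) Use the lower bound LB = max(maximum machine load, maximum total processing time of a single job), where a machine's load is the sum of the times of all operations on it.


Machine loads:
  Machine 1: 9 + 9 + 4 + 5 = 27
  Machine 2: 7 + 2 + 5 + 2 = 16
Max machine load = 27
Job totals:
  Job 1: 16
  Job 2: 11
  Job 3: 9
  Job 4: 7
Max job total = 16
Lower bound = max(27, 16) = 27

27


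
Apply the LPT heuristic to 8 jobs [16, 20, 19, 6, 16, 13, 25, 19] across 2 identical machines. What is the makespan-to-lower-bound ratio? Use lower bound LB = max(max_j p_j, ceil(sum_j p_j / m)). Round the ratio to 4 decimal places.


LPT order: [25, 20, 19, 19, 16, 16, 13, 6]
Machine loads after assignment: [66, 68]
LPT makespan = 68
Lower bound = max(max_job, ceil(total/2)) = max(25, 67) = 67
Ratio = 68 / 67 = 1.0149

1.0149


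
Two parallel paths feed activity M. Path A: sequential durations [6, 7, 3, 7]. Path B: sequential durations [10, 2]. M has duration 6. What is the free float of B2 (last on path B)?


ES(B2) = sum of predecessors on chain B = 10
EF(B2) = ES + duration = 10 + 2 = 12
Successor of B2 is M. ES(M) = max(sum(A), sum(B)) = max(23, 12) = 23
Free float = ES(successor) - EF(current) = 23 - 12 = 11

11


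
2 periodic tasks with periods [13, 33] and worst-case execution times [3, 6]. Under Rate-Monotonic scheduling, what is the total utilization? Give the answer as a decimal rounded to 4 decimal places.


Compute individual utilizations (exact fractions):
  Task 1: C/T = 3/13 (approx. 0.2308)
  Task 2: C/T = 6/33 = 2/11 (approx. 0.1818)
Total utilization U = 3/13 + 2/11 = 59/143
Rounded to 4 decimal places: U = 0.4126
RM (Liu & Layland) bound for 2 tasks = 0.828427; compare with U = 59/143 (approx. 0.412587)
U <= bound, so schedulable by RM sufficient condition.

0.4126


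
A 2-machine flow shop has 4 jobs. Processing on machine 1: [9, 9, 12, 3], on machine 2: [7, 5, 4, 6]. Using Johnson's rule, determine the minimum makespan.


Apply Johnson's rule:
  Group 1 (a <= b): [(4, 3, 6)]
  Group 2 (a > b): [(1, 9, 7), (2, 9, 5), (3, 12, 4)]
Optimal job order: [4, 1, 2, 3]
Schedule:
  Job 4: M1 done at 3, M2 done at 9
  Job 1: M1 done at 12, M2 done at 19
  Job 2: M1 done at 21, M2 done at 26
  Job 3: M1 done at 33, M2 done at 37
Makespan = 37

37


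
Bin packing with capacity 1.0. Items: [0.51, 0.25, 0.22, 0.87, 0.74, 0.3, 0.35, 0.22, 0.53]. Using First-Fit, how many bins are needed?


Place items sequentially using First-Fit:
  Item 0.51 -> new Bin 1
  Item 0.25 -> Bin 1 (now 0.76)
  Item 0.22 -> Bin 1 (now 0.98)
  Item 0.87 -> new Bin 2
  Item 0.74 -> new Bin 3
  Item 0.3 -> new Bin 4
  Item 0.35 -> Bin 4 (now 0.65)
  Item 0.22 -> Bin 3 (now 0.96)
  Item 0.53 -> new Bin 5
Total bins used = 5

5


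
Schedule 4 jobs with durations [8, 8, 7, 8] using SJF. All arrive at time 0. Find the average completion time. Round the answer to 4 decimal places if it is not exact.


SJF order (ascending): [7, 8, 8, 8]
Completion times:
  Job 1: burst=7, C=7
  Job 2: burst=8, C=15
  Job 3: burst=8, C=23
  Job 4: burst=8, C=31
Average completion = 76/4 = 19.0

19.0


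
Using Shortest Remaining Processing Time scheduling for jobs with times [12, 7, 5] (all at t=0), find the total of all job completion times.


Since all jobs arrive at t=0, SRPT equals SPT ordering.
SPT order: [5, 7, 12]
Completion times:
  Job 1: p=5, C=5
  Job 2: p=7, C=12
  Job 3: p=12, C=24
Total completion time = 5 + 12 + 24 = 41

41


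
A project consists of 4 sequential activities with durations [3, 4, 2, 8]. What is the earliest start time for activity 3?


Activity 3 starts after activities 1 through 2 complete.
Predecessor durations: [3, 4]
ES = 3 + 4 = 7

7


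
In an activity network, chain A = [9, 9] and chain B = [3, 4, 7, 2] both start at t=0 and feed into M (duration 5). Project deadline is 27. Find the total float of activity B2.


Forward pass: ES(B2) = sum of predecessors on chain B = 3
EF = ES + duration = 3 + 4 = 7
Backward pass: LF(M) = deadline = 27; LS(M) = 27 - 5 = 22
LF(B2) = LS(M) - sum(successors on chain B) = 22 - 9 = 13
LS = LF - duration = 13 - 4 = 9
Total float = LS - ES = 9 - 3 = 6

6


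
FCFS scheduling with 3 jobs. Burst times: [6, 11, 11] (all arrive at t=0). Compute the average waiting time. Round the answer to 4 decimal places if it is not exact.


FCFS order (as given): [6, 11, 11]
Waiting times:
  Job 1: wait = 0
  Job 2: wait = 6
  Job 3: wait = 17
Sum of waiting times = 23
Average waiting time = 23/3 = 7.6667

7.6667


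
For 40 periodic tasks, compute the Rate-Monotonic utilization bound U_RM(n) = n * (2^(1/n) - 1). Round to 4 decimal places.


Compute 2^(1/40) = 1.0174796921
Subtract 1: 1.0174796921 - 1 = 0.0174796921
Multiply by n: 40 * 0.0174796921 = 0.6991876840
Round to 4 dp: 0.6992

0.6992


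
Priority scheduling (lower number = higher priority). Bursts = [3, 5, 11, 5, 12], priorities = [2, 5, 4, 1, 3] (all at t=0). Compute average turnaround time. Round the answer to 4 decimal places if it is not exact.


Sort by priority (ascending = highest first):
Order: [(1, 5), (2, 3), (3, 12), (4, 11), (5, 5)]
Completion times:
  Priority 1, burst=5, C=5
  Priority 2, burst=3, C=8
  Priority 3, burst=12, C=20
  Priority 4, burst=11, C=31
  Priority 5, burst=5, C=36
Average turnaround = 100/5 = 20.0

20.0


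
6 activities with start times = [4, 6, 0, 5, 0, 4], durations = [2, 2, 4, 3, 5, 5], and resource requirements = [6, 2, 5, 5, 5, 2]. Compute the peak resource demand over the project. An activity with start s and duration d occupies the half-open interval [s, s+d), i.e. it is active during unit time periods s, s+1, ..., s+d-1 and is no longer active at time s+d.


Each activity i is active on [start_i, start_i + duration_i).
Compute total resource usage per time slot:
  t=0: active resources = [5, 5], total = 10
  t=1: active resources = [5, 5], total = 10
  t=2: active resources = [5, 5], total = 10
  t=3: active resources = [5, 5], total = 10
  t=4: active resources = [6, 5, 2], total = 13
  t=5: active resources = [6, 5, 2], total = 13
  t=6: active resources = [2, 5, 2], total = 9
  t=7: active resources = [2, 5, 2], total = 9
  t=8: active resources = [2], total = 2
Peak resource demand = 13

13


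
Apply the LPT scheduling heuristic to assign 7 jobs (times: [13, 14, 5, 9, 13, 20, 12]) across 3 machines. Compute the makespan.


Sort jobs in decreasing order (LPT): [20, 14, 13, 13, 12, 9, 5]
Assign each job to the least loaded machine:
  Machine 1: jobs [20, 9], load = 29
  Machine 2: jobs [14, 12, 5], load = 31
  Machine 3: jobs [13, 13], load = 26
Makespan = max load = 31

31


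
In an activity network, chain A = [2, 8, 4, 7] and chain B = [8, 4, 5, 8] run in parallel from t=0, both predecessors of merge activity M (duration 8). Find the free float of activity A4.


ES(A4) = sum of predecessors on chain A = 14
EF(A4) = ES + duration = 14 + 7 = 21
Successor of A4 is M. ES(M) = max(sum(A), sum(B)) = max(21, 25) = 25
Free float = ES(successor) - EF(current) = 25 - 21 = 4

4


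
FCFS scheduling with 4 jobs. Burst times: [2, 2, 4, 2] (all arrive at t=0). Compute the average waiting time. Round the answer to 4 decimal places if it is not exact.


FCFS order (as given): [2, 2, 4, 2]
Waiting times:
  Job 1: wait = 0
  Job 2: wait = 2
  Job 3: wait = 4
  Job 4: wait = 8
Sum of waiting times = 14
Average waiting time = 14/4 = 3.5

3.5


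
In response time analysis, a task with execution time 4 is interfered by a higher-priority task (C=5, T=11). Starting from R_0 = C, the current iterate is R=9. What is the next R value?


R_next = C + ceil(R_prev / T_hp) * C_hp
ceil(9 / 11) = ceil(0.8182) = 1
Interference = 1 * 5 = 5
R_next = 4 + 5 = 9
R_next = R_prev, so the iteration has converged (response time = 9).

9


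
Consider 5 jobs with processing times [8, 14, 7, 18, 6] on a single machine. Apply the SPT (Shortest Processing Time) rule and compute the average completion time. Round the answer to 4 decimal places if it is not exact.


Sort jobs by processing time (SPT order): [6, 7, 8, 14, 18]
Compute completion times sequentially:
  Job 1: processing = 6, completes at 6
  Job 2: processing = 7, completes at 13
  Job 3: processing = 8, completes at 21
  Job 4: processing = 14, completes at 35
  Job 5: processing = 18, completes at 53
Sum of completion times = 128
Average completion time = 128/5 = 25.6

25.6


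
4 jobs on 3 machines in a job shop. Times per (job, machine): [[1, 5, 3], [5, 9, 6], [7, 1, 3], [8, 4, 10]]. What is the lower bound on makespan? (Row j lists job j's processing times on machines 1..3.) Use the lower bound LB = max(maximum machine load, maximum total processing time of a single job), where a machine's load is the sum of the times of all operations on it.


Machine loads:
  Machine 1: 1 + 5 + 7 + 8 = 21
  Machine 2: 5 + 9 + 1 + 4 = 19
  Machine 3: 3 + 6 + 3 + 10 = 22
Max machine load = 22
Job totals:
  Job 1: 9
  Job 2: 20
  Job 3: 11
  Job 4: 22
Max job total = 22
Lower bound = max(22, 22) = 22

22


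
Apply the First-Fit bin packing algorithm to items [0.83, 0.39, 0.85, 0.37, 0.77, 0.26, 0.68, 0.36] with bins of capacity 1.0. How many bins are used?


Place items sequentially using First-Fit:
  Item 0.83 -> new Bin 1
  Item 0.39 -> new Bin 2
  Item 0.85 -> new Bin 3
  Item 0.37 -> Bin 2 (now 0.76)
  Item 0.77 -> new Bin 4
  Item 0.26 -> new Bin 5
  Item 0.68 -> Bin 5 (now 0.94)
  Item 0.36 -> new Bin 6
Total bins used = 6

6


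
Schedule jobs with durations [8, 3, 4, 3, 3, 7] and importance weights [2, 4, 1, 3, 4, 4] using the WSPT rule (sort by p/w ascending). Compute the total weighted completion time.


Compute p/w ratios and sort ascending (WSPT): [(3, 4), (3, 4), (3, 3), (7, 4), (8, 2), (4, 1)]
Compute weighted completion times:
  Job (p=3,w=4): C=3, w*C=4*3=12
  Job (p=3,w=4): C=6, w*C=4*6=24
  Job (p=3,w=3): C=9, w*C=3*9=27
  Job (p=7,w=4): C=16, w*C=4*16=64
  Job (p=8,w=2): C=24, w*C=2*24=48
  Job (p=4,w=1): C=28, w*C=1*28=28
Total weighted completion time = 203

203


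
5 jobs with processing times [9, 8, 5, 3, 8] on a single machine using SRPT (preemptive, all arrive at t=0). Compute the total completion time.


Since all jobs arrive at t=0, SRPT equals SPT ordering.
SPT order: [3, 5, 8, 8, 9]
Completion times:
  Job 1: p=3, C=3
  Job 2: p=5, C=8
  Job 3: p=8, C=16
  Job 4: p=8, C=24
  Job 5: p=9, C=33
Total completion time = 3 + 8 + 16 + 24 + 33 = 84

84


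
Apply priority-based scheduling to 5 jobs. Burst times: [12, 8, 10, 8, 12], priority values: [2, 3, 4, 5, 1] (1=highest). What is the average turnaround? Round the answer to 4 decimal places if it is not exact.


Sort by priority (ascending = highest first):
Order: [(1, 12), (2, 12), (3, 8), (4, 10), (5, 8)]
Completion times:
  Priority 1, burst=12, C=12
  Priority 2, burst=12, C=24
  Priority 3, burst=8, C=32
  Priority 4, burst=10, C=42
  Priority 5, burst=8, C=50
Average turnaround = 160/5 = 32.0

32.0


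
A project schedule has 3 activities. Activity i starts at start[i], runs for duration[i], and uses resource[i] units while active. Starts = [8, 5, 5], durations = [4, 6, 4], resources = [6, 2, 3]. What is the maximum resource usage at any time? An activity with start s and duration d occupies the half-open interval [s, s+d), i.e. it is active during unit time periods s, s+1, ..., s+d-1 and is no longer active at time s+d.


Each activity i is active on [start_i, start_i + duration_i).
Compute total resource usage per time slot:
  t=0: active resources = [], total = 0
  t=1: active resources = [], total = 0
  t=2: active resources = [], total = 0
  t=3: active resources = [], total = 0
  t=4: active resources = [], total = 0
  t=5: active resources = [2, 3], total = 5
  t=6: active resources = [2, 3], total = 5
  t=7: active resources = [2, 3], total = 5
  t=8: active resources = [6, 2, 3], total = 11
  t=9: active resources = [6, 2], total = 8
  t=10: active resources = [6, 2], total = 8
  t=11: active resources = [6], total = 6
Peak resource demand = 11

11


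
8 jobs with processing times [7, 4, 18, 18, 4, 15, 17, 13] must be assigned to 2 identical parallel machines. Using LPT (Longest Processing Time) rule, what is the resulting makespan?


Sort jobs in decreasing order (LPT): [18, 18, 17, 15, 13, 7, 4, 4]
Assign each job to the least loaded machine:
  Machine 1: jobs [18, 17, 7, 4, 4], load = 50
  Machine 2: jobs [18, 15, 13], load = 46
Makespan = max load = 50

50


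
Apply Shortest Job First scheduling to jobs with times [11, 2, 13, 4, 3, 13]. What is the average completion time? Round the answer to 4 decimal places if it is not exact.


SJF order (ascending): [2, 3, 4, 11, 13, 13]
Completion times:
  Job 1: burst=2, C=2
  Job 2: burst=3, C=5
  Job 3: burst=4, C=9
  Job 4: burst=11, C=20
  Job 5: burst=13, C=33
  Job 6: burst=13, C=46
Average completion = 115/6 = 19.1667

19.1667


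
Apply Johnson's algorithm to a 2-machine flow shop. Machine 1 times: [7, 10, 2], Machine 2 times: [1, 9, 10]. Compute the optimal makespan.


Apply Johnson's rule:
  Group 1 (a <= b): [(3, 2, 10)]
  Group 2 (a > b): [(2, 10, 9), (1, 7, 1)]
Optimal job order: [3, 2, 1]
Schedule:
  Job 3: M1 done at 2, M2 done at 12
  Job 2: M1 done at 12, M2 done at 21
  Job 1: M1 done at 19, M2 done at 22
Makespan = 22

22


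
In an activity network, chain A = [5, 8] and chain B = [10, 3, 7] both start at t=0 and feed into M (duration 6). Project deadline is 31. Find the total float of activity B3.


Forward pass: ES(B3) = sum of predecessors on chain B = 13
EF = ES + duration = 13 + 7 = 20
Backward pass: LF(M) = deadline = 31; LS(M) = 31 - 6 = 25
LF(B3) = LS(M) - sum(successors on chain B) = 25 - 0 = 25
LS = LF - duration = 25 - 7 = 18
Total float = LS - ES = 18 - 13 = 5

5


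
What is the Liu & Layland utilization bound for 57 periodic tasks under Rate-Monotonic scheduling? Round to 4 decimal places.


Compute 2^(1/57) = 1.0122347161
Subtract 1: 1.0122347161 - 1 = 0.0122347161
Multiply by n: 57 * 0.0122347161 = 0.6973788177
Round to 4 dp: 0.6974

0.6974


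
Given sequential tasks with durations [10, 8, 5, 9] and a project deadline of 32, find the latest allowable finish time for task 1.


LF(activity 1) = deadline - sum of successor durations
Successors: activities 2 through 4 with durations [8, 5, 9]
Sum of successor durations = 22
LF = 32 - 22 = 10

10


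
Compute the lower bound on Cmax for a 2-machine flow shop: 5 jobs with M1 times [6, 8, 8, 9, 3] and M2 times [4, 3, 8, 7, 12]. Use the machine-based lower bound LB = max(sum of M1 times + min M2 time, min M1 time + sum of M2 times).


LB1 = sum(M1 times) + min(M2 times) = 34 + 3 = 37
LB2 = min(M1 times) + sum(M2 times) = 3 + 34 = 37
Lower bound = max(LB1, LB2) = max(37, 37) = 37

37


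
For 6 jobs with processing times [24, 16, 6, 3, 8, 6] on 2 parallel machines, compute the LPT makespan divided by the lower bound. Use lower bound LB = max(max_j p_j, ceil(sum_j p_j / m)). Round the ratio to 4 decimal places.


LPT order: [24, 16, 8, 6, 6, 3]
Machine loads after assignment: [33, 30]
LPT makespan = 33
Lower bound = max(max_job, ceil(total/2)) = max(24, 32) = 32
Ratio = 33 / 32 = 1.0313

1.0313


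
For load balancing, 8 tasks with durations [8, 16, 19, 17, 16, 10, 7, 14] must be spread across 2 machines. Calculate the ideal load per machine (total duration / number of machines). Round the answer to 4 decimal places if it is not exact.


Total processing time = 8 + 16 + 19 + 17 + 16 + 10 + 7 + 14 = 107
Number of machines = 2
Ideal balanced load = 107 / 2 = 53.5

53.5


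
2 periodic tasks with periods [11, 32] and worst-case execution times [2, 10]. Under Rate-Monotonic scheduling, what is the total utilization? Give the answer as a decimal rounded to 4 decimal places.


Compute individual utilizations (exact fractions):
  Task 1: C/T = 2/11 (approx. 0.1818)
  Task 2: C/T = 10/32 = 5/16 (approx. 0.3125)
Total utilization U = 2/11 + 5/16 = 87/176
Rounded to 4 decimal places: U = 0.4943
RM (Liu & Layland) bound for 2 tasks = 0.828427; compare with U = 87/176 (approx. 0.494318)
U <= bound, so schedulable by RM sufficient condition.

0.4943


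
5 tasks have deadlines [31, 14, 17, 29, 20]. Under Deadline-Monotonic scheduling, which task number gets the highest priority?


Sort tasks by relative deadline (ascending):
  Task 2: deadline = 14
  Task 3: deadline = 17
  Task 5: deadline = 20
  Task 4: deadline = 29
  Task 1: deadline = 31
Priority order (highest first): [2, 3, 5, 4, 1]
Highest priority task = 2

2


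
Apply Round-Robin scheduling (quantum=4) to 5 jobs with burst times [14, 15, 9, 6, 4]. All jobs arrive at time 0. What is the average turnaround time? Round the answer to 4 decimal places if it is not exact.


Time quantum = 4
Execution trace:
  J1 runs 4 units, time = 4
  J2 runs 4 units, time = 8
  J3 runs 4 units, time = 12
  J4 runs 4 units, time = 16
  J5 runs 4 units, time = 20
  J1 runs 4 units, time = 24
  J2 runs 4 units, time = 28
  J3 runs 4 units, time = 32
  J4 runs 2 units, time = 34
  J1 runs 4 units, time = 38
  J2 runs 4 units, time = 42
  J3 runs 1 units, time = 43
  J1 runs 2 units, time = 45
  J2 runs 3 units, time = 48
Finish times: [45, 48, 43, 34, 20]
Average turnaround = 190/5 = 38.0

38.0


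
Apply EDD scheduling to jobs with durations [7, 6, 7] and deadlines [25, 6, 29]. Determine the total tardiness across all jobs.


Sort by due date (EDD order): [(6, 6), (7, 25), (7, 29)]
Compute completion times and tardiness:
  Job 1: p=6, d=6, C=6, tardiness=max(0,6-6)=0
  Job 2: p=7, d=25, C=13, tardiness=max(0,13-25)=0
  Job 3: p=7, d=29, C=20, tardiness=max(0,20-29)=0
Total tardiness = 0

0


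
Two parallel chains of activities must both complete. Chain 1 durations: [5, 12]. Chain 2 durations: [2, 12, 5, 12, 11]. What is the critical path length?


Path A total = 5 + 12 = 17
Path B total = 2 + 12 + 5 + 12 + 11 = 42
Critical path = longest path = max(17, 42) = 42

42


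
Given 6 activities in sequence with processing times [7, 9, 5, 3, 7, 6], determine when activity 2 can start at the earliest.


Activity 2 starts after activities 1 through 1 complete.
Predecessor durations: [7]
ES = 7 = 7

7


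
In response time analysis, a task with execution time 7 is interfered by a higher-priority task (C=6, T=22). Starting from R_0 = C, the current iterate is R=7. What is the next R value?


R_next = C + ceil(R_prev / T_hp) * C_hp
ceil(7 / 22) = ceil(0.3182) = 1
Interference = 1 * 6 = 6
R_next = 7 + 6 = 13

13


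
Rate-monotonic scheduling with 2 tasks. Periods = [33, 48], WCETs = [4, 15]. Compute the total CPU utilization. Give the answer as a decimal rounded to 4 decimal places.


Compute individual utilizations (exact fractions):
  Task 1: C/T = 4/33 (approx. 0.1212)
  Task 2: C/T = 15/48 = 5/16 (approx. 0.3125)
Total utilization U = 4/33 + 5/16 = 229/528
Rounded to 4 decimal places: U = 0.4337
RM (Liu & Layland) bound for 2 tasks = 0.828427; compare with U = 229/528 (approx. 0.433712)
U <= bound, so schedulable by RM sufficient condition.

0.4337


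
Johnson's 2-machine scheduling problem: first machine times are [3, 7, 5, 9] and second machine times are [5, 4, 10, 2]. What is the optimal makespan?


Apply Johnson's rule:
  Group 1 (a <= b): [(1, 3, 5), (3, 5, 10)]
  Group 2 (a > b): [(2, 7, 4), (4, 9, 2)]
Optimal job order: [1, 3, 2, 4]
Schedule:
  Job 1: M1 done at 3, M2 done at 8
  Job 3: M1 done at 8, M2 done at 18
  Job 2: M1 done at 15, M2 done at 22
  Job 4: M1 done at 24, M2 done at 26
Makespan = 26

26


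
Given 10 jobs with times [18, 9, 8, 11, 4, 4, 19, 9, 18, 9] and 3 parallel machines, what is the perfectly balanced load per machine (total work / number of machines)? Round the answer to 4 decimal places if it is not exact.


Total processing time = 18 + 9 + 8 + 11 + 4 + 4 + 19 + 9 + 18 + 9 = 109
Number of machines = 3
Ideal balanced load = 109 / 3 = 36.3333

36.3333


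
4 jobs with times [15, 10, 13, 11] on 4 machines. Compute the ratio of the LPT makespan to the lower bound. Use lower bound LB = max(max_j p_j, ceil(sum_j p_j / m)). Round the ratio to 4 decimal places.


LPT order: [15, 13, 11, 10]
Machine loads after assignment: [15, 13, 11, 10]
LPT makespan = 15
Lower bound = max(max_job, ceil(total/4)) = max(15, 13) = 15
Ratio = 15 / 15 = 1.0

1.0


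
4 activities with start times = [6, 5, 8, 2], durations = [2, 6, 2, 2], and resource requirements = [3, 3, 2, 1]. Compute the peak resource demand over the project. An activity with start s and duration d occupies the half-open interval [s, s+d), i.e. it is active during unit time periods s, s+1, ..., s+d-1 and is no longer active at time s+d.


Each activity i is active on [start_i, start_i + duration_i).
Compute total resource usage per time slot:
  t=0: active resources = [], total = 0
  t=1: active resources = [], total = 0
  t=2: active resources = [1], total = 1
  t=3: active resources = [1], total = 1
  t=4: active resources = [], total = 0
  t=5: active resources = [3], total = 3
  t=6: active resources = [3, 3], total = 6
  t=7: active resources = [3, 3], total = 6
  t=8: active resources = [3, 2], total = 5
  t=9: active resources = [3, 2], total = 5
  t=10: active resources = [3], total = 3
Peak resource demand = 6

6


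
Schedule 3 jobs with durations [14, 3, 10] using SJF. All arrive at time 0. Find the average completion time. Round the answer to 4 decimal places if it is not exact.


SJF order (ascending): [3, 10, 14]
Completion times:
  Job 1: burst=3, C=3
  Job 2: burst=10, C=13
  Job 3: burst=14, C=27
Average completion = 43/3 = 14.3333

14.3333


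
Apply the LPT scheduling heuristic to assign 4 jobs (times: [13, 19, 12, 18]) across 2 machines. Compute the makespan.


Sort jobs in decreasing order (LPT): [19, 18, 13, 12]
Assign each job to the least loaded machine:
  Machine 1: jobs [19, 12], load = 31
  Machine 2: jobs [18, 13], load = 31
Makespan = max load = 31

31


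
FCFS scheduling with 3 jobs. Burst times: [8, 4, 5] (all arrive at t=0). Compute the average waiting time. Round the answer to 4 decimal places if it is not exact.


FCFS order (as given): [8, 4, 5]
Waiting times:
  Job 1: wait = 0
  Job 2: wait = 8
  Job 3: wait = 12
Sum of waiting times = 20
Average waiting time = 20/3 = 6.6667

6.6667


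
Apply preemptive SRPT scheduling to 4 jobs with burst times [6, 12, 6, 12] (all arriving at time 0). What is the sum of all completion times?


Since all jobs arrive at t=0, SRPT equals SPT ordering.
SPT order: [6, 6, 12, 12]
Completion times:
  Job 1: p=6, C=6
  Job 2: p=6, C=12
  Job 3: p=12, C=24
  Job 4: p=12, C=36
Total completion time = 6 + 12 + 24 + 36 = 78

78


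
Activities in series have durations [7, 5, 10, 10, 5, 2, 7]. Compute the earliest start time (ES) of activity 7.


Activity 7 starts after activities 1 through 6 complete.
Predecessor durations: [7, 5, 10, 10, 5, 2]
ES = 7 + 5 + 10 + 10 + 5 + 2 = 39

39


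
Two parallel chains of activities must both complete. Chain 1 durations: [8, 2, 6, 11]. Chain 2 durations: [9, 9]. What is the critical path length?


Path A total = 8 + 2 + 6 + 11 = 27
Path B total = 9 + 9 = 18
Critical path = longest path = max(27, 18) = 27

27


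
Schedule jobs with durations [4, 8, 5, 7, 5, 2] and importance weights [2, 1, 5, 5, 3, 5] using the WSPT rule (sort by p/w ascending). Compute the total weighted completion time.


Compute p/w ratios and sort ascending (WSPT): [(2, 5), (5, 5), (7, 5), (5, 3), (4, 2), (8, 1)]
Compute weighted completion times:
  Job (p=2,w=5): C=2, w*C=5*2=10
  Job (p=5,w=5): C=7, w*C=5*7=35
  Job (p=7,w=5): C=14, w*C=5*14=70
  Job (p=5,w=3): C=19, w*C=3*19=57
  Job (p=4,w=2): C=23, w*C=2*23=46
  Job (p=8,w=1): C=31, w*C=1*31=31
Total weighted completion time = 249

249


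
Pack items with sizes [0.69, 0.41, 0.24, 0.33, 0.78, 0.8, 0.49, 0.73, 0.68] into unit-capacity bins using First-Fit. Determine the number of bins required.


Place items sequentially using First-Fit:
  Item 0.69 -> new Bin 1
  Item 0.41 -> new Bin 2
  Item 0.24 -> Bin 1 (now 0.93)
  Item 0.33 -> Bin 2 (now 0.74)
  Item 0.78 -> new Bin 3
  Item 0.8 -> new Bin 4
  Item 0.49 -> new Bin 5
  Item 0.73 -> new Bin 6
  Item 0.68 -> new Bin 7
Total bins used = 7

7


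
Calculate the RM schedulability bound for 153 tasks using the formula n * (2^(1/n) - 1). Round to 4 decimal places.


Compute 2^(1/153) = 1.0045406514
Subtract 1: 1.0045406514 - 1 = 0.0045406514
Multiply by n: 153 * 0.0045406514 = 0.6947196642
Round to 4 dp: 0.6947

0.6947


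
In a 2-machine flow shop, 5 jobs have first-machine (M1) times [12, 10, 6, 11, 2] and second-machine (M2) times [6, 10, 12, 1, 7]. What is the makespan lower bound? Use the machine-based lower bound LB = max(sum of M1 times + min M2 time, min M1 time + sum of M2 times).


LB1 = sum(M1 times) + min(M2 times) = 41 + 1 = 42
LB2 = min(M1 times) + sum(M2 times) = 2 + 36 = 38
Lower bound = max(LB1, LB2) = max(42, 38) = 42

42


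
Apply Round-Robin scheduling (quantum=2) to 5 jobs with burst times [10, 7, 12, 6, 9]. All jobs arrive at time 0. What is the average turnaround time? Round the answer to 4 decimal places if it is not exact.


Time quantum = 2
Execution trace:
  J1 runs 2 units, time = 2
  J2 runs 2 units, time = 4
  J3 runs 2 units, time = 6
  J4 runs 2 units, time = 8
  J5 runs 2 units, time = 10
  J1 runs 2 units, time = 12
  J2 runs 2 units, time = 14
  J3 runs 2 units, time = 16
  J4 runs 2 units, time = 18
  J5 runs 2 units, time = 20
  J1 runs 2 units, time = 22
  J2 runs 2 units, time = 24
  J3 runs 2 units, time = 26
  J4 runs 2 units, time = 28
  J5 runs 2 units, time = 30
  J1 runs 2 units, time = 32
  J2 runs 1 units, time = 33
  J3 runs 2 units, time = 35
  J5 runs 2 units, time = 37
  J1 runs 2 units, time = 39
  J3 runs 2 units, time = 41
  J5 runs 1 units, time = 42
  J3 runs 2 units, time = 44
Finish times: [39, 33, 44, 28, 42]
Average turnaround = 186/5 = 37.2

37.2


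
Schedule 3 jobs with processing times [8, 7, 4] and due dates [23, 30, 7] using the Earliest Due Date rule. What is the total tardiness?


Sort by due date (EDD order): [(4, 7), (8, 23), (7, 30)]
Compute completion times and tardiness:
  Job 1: p=4, d=7, C=4, tardiness=max(0,4-7)=0
  Job 2: p=8, d=23, C=12, tardiness=max(0,12-23)=0
  Job 3: p=7, d=30, C=19, tardiness=max(0,19-30)=0
Total tardiness = 0

0


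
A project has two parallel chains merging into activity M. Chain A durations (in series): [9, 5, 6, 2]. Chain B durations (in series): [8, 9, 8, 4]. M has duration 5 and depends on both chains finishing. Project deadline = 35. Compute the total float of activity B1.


Forward pass: ES(B1) = sum of predecessors on chain B = 0
EF = ES + duration = 0 + 8 = 8
Backward pass: LF(M) = deadline = 35; LS(M) = 35 - 5 = 30
LF(B1) = LS(M) - sum(successors on chain B) = 30 - 21 = 9
LS = LF - duration = 9 - 8 = 1
Total float = LS - ES = 1 - 0 = 1

1


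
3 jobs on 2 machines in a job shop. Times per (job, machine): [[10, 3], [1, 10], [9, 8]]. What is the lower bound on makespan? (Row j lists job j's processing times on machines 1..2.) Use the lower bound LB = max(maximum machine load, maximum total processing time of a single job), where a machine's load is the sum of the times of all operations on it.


Machine loads:
  Machine 1: 10 + 1 + 9 = 20
  Machine 2: 3 + 10 + 8 = 21
Max machine load = 21
Job totals:
  Job 1: 13
  Job 2: 11
  Job 3: 17
Max job total = 17
Lower bound = max(21, 17) = 21

21


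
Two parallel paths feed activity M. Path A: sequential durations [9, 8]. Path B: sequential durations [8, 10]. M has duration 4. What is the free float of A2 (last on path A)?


ES(A2) = sum of predecessors on chain A = 9
EF(A2) = ES + duration = 9 + 8 = 17
Successor of A2 is M. ES(M) = max(sum(A), sum(B)) = max(17, 18) = 18
Free float = ES(successor) - EF(current) = 18 - 17 = 1

1


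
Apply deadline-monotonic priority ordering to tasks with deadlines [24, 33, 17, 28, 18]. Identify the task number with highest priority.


Sort tasks by relative deadline (ascending):
  Task 3: deadline = 17
  Task 5: deadline = 18
  Task 1: deadline = 24
  Task 4: deadline = 28
  Task 2: deadline = 33
Priority order (highest first): [3, 5, 1, 4, 2]
Highest priority task = 3

3


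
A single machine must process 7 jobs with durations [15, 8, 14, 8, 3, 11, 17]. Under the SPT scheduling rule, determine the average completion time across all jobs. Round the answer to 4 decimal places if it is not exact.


Sort jobs by processing time (SPT order): [3, 8, 8, 11, 14, 15, 17]
Compute completion times sequentially:
  Job 1: processing = 3, completes at 3
  Job 2: processing = 8, completes at 11
  Job 3: processing = 8, completes at 19
  Job 4: processing = 11, completes at 30
  Job 5: processing = 14, completes at 44
  Job 6: processing = 15, completes at 59
  Job 7: processing = 17, completes at 76
Sum of completion times = 242
Average completion time = 242/7 = 34.5714

34.5714


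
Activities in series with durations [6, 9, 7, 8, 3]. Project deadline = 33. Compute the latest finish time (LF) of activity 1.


LF(activity 1) = deadline - sum of successor durations
Successors: activities 2 through 5 with durations [9, 7, 8, 3]
Sum of successor durations = 27
LF = 33 - 27 = 6

6


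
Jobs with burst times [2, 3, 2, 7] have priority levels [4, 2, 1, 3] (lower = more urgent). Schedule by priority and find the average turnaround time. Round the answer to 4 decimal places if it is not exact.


Sort by priority (ascending = highest first):
Order: [(1, 2), (2, 3), (3, 7), (4, 2)]
Completion times:
  Priority 1, burst=2, C=2
  Priority 2, burst=3, C=5
  Priority 3, burst=7, C=12
  Priority 4, burst=2, C=14
Average turnaround = 33/4 = 8.25

8.25


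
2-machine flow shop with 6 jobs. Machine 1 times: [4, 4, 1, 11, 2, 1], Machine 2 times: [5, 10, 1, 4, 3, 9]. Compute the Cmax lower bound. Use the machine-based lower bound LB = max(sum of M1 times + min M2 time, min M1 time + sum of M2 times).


LB1 = sum(M1 times) + min(M2 times) = 23 + 1 = 24
LB2 = min(M1 times) + sum(M2 times) = 1 + 32 = 33
Lower bound = max(LB1, LB2) = max(24, 33) = 33

33


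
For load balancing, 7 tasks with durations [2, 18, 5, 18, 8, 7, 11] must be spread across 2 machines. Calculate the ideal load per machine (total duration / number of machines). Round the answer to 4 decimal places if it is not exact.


Total processing time = 2 + 18 + 5 + 18 + 8 + 7 + 11 = 69
Number of machines = 2
Ideal balanced load = 69 / 2 = 34.5

34.5


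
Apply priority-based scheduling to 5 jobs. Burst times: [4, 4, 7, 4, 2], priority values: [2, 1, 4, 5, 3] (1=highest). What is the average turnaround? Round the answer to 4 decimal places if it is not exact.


Sort by priority (ascending = highest first):
Order: [(1, 4), (2, 4), (3, 2), (4, 7), (5, 4)]
Completion times:
  Priority 1, burst=4, C=4
  Priority 2, burst=4, C=8
  Priority 3, burst=2, C=10
  Priority 4, burst=7, C=17
  Priority 5, burst=4, C=21
Average turnaround = 60/5 = 12.0

12.0


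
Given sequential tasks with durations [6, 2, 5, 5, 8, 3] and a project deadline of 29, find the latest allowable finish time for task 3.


LF(activity 3) = deadline - sum of successor durations
Successors: activities 4 through 6 with durations [5, 8, 3]
Sum of successor durations = 16
LF = 29 - 16 = 13

13


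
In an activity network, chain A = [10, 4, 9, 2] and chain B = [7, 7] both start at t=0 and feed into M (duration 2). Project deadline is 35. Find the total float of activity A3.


Forward pass: ES(A3) = sum of predecessors on chain A = 14
EF = ES + duration = 14 + 9 = 23
Backward pass: LF(M) = deadline = 35; LS(M) = 35 - 2 = 33
LF(A3) = LS(M) - sum(successors on chain A) = 33 - 2 = 31
LS = LF - duration = 31 - 9 = 22
Total float = LS - ES = 22 - 14 = 8

8


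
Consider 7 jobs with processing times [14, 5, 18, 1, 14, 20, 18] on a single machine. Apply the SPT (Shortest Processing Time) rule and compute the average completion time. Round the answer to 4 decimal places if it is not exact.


Sort jobs by processing time (SPT order): [1, 5, 14, 14, 18, 18, 20]
Compute completion times sequentially:
  Job 1: processing = 1, completes at 1
  Job 2: processing = 5, completes at 6
  Job 3: processing = 14, completes at 20
  Job 4: processing = 14, completes at 34
  Job 5: processing = 18, completes at 52
  Job 6: processing = 18, completes at 70
  Job 7: processing = 20, completes at 90
Sum of completion times = 273
Average completion time = 273/7 = 39.0

39.0


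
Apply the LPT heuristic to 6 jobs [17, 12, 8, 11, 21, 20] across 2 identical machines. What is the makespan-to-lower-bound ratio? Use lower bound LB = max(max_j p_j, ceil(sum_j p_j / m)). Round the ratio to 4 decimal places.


LPT order: [21, 20, 17, 12, 11, 8]
Machine loads after assignment: [44, 45]
LPT makespan = 45
Lower bound = max(max_job, ceil(total/2)) = max(21, 45) = 45
Ratio = 45 / 45 = 1.0

1.0


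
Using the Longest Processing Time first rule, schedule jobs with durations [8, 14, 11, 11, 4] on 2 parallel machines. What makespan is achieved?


Sort jobs in decreasing order (LPT): [14, 11, 11, 8, 4]
Assign each job to the least loaded machine:
  Machine 1: jobs [14, 8, 4], load = 26
  Machine 2: jobs [11, 11], load = 22
Makespan = max load = 26

26


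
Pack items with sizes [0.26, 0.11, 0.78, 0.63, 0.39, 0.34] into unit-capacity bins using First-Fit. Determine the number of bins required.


Place items sequentially using First-Fit:
  Item 0.26 -> new Bin 1
  Item 0.11 -> Bin 1 (now 0.37)
  Item 0.78 -> new Bin 2
  Item 0.63 -> Bin 1 (now 1.0)
  Item 0.39 -> new Bin 3
  Item 0.34 -> Bin 3 (now 0.73)
Total bins used = 3

3


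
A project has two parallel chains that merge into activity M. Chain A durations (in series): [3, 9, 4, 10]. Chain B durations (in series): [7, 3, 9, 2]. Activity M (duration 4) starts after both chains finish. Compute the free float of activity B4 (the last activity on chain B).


ES(B4) = sum of predecessors on chain B = 19
EF(B4) = ES + duration = 19 + 2 = 21
Successor of B4 is M. ES(M) = max(sum(A), sum(B)) = max(26, 21) = 26
Free float = ES(successor) - EF(current) = 26 - 21 = 5

5


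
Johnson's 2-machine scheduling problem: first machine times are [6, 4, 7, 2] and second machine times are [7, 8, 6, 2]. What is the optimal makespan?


Apply Johnson's rule:
  Group 1 (a <= b): [(4, 2, 2), (2, 4, 8), (1, 6, 7)]
  Group 2 (a > b): [(3, 7, 6)]
Optimal job order: [4, 2, 1, 3]
Schedule:
  Job 4: M1 done at 2, M2 done at 4
  Job 2: M1 done at 6, M2 done at 14
  Job 1: M1 done at 12, M2 done at 21
  Job 3: M1 done at 19, M2 done at 27
Makespan = 27

27


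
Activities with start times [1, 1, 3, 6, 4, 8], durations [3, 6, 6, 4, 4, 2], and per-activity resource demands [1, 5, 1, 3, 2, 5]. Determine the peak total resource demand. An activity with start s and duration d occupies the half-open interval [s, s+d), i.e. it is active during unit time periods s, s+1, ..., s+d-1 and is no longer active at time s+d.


Each activity i is active on [start_i, start_i + duration_i).
Compute total resource usage per time slot:
  t=0: active resources = [], total = 0
  t=1: active resources = [1, 5], total = 6
  t=2: active resources = [1, 5], total = 6
  t=3: active resources = [1, 5, 1], total = 7
  t=4: active resources = [5, 1, 2], total = 8
  t=5: active resources = [5, 1, 2], total = 8
  t=6: active resources = [5, 1, 3, 2], total = 11
  t=7: active resources = [1, 3, 2], total = 6
  t=8: active resources = [1, 3, 5], total = 9
  t=9: active resources = [3, 5], total = 8
Peak resource demand = 11

11


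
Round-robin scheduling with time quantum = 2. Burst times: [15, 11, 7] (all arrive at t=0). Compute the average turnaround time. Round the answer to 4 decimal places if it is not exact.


Time quantum = 2
Execution trace:
  J1 runs 2 units, time = 2
  J2 runs 2 units, time = 4
  J3 runs 2 units, time = 6
  J1 runs 2 units, time = 8
  J2 runs 2 units, time = 10
  J3 runs 2 units, time = 12
  J1 runs 2 units, time = 14
  J2 runs 2 units, time = 16
  J3 runs 2 units, time = 18
  J1 runs 2 units, time = 20
  J2 runs 2 units, time = 22
  J3 runs 1 units, time = 23
  J1 runs 2 units, time = 25
  J2 runs 2 units, time = 27
  J1 runs 2 units, time = 29
  J2 runs 1 units, time = 30
  J1 runs 2 units, time = 32
  J1 runs 1 units, time = 33
Finish times: [33, 30, 23]
Average turnaround = 86/3 = 28.6667

28.6667


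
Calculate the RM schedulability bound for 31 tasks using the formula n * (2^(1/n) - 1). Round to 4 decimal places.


Compute 2^(1/31) = 1.0226114356
Subtract 1: 1.0226114356 - 1 = 0.0226114356
Multiply by n: 31 * 0.0226114356 = 0.7009545036
Round to 4 dp: 0.7010

0.7010


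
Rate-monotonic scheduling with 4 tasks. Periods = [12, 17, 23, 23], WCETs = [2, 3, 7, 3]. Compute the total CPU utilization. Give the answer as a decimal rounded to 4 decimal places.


Compute individual utilizations (exact fractions):
  Task 1: C/T = 2/12 = 1/6 (approx. 0.1667)
  Task 2: C/T = 3/17 (approx. 0.1765)
  Task 3: C/T = 7/23 (approx. 0.3043)
  Task 4: C/T = 3/23 (approx. 0.1304)
Total utilization U = 1/6 + 3/17 + 7/23 + 3/23 = 1825/2346
Rounded to 4 decimal places: U = 0.7779
RM (Liu & Layland) bound for 4 tasks = 0.756828; compare with U = 1825/2346 (approx. 0.777920)
bound < U <= 1, so the RM sufficient condition is not met (inconclusive; an exact test such as response-time analysis is needed).

0.7779


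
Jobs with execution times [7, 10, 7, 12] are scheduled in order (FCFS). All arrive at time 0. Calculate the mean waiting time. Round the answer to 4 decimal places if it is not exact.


FCFS order (as given): [7, 10, 7, 12]
Waiting times:
  Job 1: wait = 0
  Job 2: wait = 7
  Job 3: wait = 17
  Job 4: wait = 24
Sum of waiting times = 48
Average waiting time = 48/4 = 12.0

12.0


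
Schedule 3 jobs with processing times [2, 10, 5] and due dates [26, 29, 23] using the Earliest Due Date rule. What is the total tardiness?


Sort by due date (EDD order): [(5, 23), (2, 26), (10, 29)]
Compute completion times and tardiness:
  Job 1: p=5, d=23, C=5, tardiness=max(0,5-23)=0
  Job 2: p=2, d=26, C=7, tardiness=max(0,7-26)=0
  Job 3: p=10, d=29, C=17, tardiness=max(0,17-29)=0
Total tardiness = 0

0
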